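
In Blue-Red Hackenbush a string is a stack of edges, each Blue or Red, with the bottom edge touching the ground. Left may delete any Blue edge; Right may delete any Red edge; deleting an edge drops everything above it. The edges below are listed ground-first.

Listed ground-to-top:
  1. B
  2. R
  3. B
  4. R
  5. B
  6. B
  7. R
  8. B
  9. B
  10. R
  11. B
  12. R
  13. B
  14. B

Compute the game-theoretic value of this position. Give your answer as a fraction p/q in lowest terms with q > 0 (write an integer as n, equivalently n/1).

Prefix values for B R B R B B R B B R B R B B via {L|R} + simplicity:
1 of 14 · B · max L 0 · min R +∞ ⇒ 1
2 of 14 · BR · max L 0 · min R 1 ⇒ 1/2
3 of 14 · BRB · max L 1/2 · min R 1 ⇒ 3/4
4 of 14 · BRBR · max L 1/2 · min R 3/4 ⇒ 5/8
5 of 14 · BRBRB · max L 5/8 · min R 3/4 ⇒ 11/16
6 of 14 · BRBRBB · max L 11/16 · min R 3/4 ⇒ 23/32
7 of 14 · BRBRBBR · max L 11/16 · min R 23/32 ⇒ 45/64
8 of 14 · BRBRBBRB · max L 45/64 · min R 23/32 ⇒ 91/128
9 of 14 · BRBRBBRBB · max L 91/128 · min R 23/32 ⇒ 183/256
10 of 14 · BRBRBBRBBR · max L 91/128 · min R 183/256 ⇒ 365/512
11 of 14 · BRBRBBRBBRB · max L 365/512 · min R 183/256 ⇒ 731/1024
12 of 14 · BRBRBBRBBRBR · max L 365/512 · min R 731/1024 ⇒ 1461/2048
13 of 14 · BRBRBBRBBRBRB · max L 1461/2048 · min R 731/1024 ⇒ 2923/4096
14 of 14 · BRBRBBRBBRBRBB · max L 2923/4096 · min R 731/1024 ⇒ 5847/8192

5847/8192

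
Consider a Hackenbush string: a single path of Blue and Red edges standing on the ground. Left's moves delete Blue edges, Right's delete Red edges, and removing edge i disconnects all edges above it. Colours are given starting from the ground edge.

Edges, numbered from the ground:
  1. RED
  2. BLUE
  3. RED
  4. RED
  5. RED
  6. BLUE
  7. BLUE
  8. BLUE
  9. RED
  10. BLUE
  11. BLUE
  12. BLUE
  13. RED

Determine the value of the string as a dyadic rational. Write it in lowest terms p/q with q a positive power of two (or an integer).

value_1 [R]  L=[—]  R=[0]  gives -1
value_2 [RB]  L=[-1]  R=[0]  gives -1/2
value_3 [RBR]  L=[-1]  R=[-1/2 0]  gives -3/4
value_4 [RBRR]  L=[-1]  R=[-3/4 -1/2 0]  gives -7/8
value_5 [RBRRR]  L=[-1]  R=[-7/8 -3/4 -1/2 0]  gives -15/16
value_6 [RBRRRB]  L=[-1 -15/16]  R=[-7/8 -3/4 -1/2 0]  gives -29/32
value_7 [RBRRRBB]  L=[-1 -15/16 -29/32]  R=[-7/8 -3/4 -1/2 0]  gives -57/64
value_8 [RBRRRBBB]  L=[-1 -15/16 -29/32 -57/64]  R=[-7/8 -3/4 -1/2 0]  gives -113/128
value_9 [RBRRRBBBR]  L=[-1 -15/16 -29/32 -57/64]  R=[-113/128 -7/8 -3/4 -1/2 0]  gives -227/256
value_10 [RBRRRBBBRB]  L=[-1 -15/16 -29/32 -57/64 -227/256]  R=[-113/128 -7/8 -3/4 -1/2 0]  gives -453/512
value_11 [RBRRRBBBRBB]  L=[-1 -15/16 -29/32 -57/64 -227/256 -453/512]  R=[-113/128 -7/8 -3/4 -1/2 0]  gives -905/1024
value_12 [RBRRRBBBRBBB]  L=[-1 -15/16 -29/32 -57/64 -227/256 -453/512 -905/1024]  R=[-113/128 -7/8 -3/4 -1/2 0]  gives -1809/2048
value_13 [RBRRRBBBRBBBR]  L=[-1 -15/16 -29/32 -57/64 -227/256 -453/512 -905/1024]  R=[-1809/2048 -113/128 -7/8 -3/4 -1/2 0]  gives -3619/4096

-3619/4096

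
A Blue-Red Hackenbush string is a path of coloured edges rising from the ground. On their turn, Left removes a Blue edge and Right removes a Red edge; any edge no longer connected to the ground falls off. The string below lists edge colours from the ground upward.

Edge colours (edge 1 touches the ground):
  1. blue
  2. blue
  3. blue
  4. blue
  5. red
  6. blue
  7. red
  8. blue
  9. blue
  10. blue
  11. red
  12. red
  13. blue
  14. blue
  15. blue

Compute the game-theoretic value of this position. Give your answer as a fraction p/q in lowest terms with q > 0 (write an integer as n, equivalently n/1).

7631/2048

value(b) = { 0 | — } -> 1
value(bb) = { 0, 1 | — } -> 2
value(bbb) = { 0, 1, 2 | — } -> 3
value(bbbb) = { 0, 1, 2, 3 | — } -> 4
value(bbbbr) = { 0, 1, 2, 3 | 4 } -> 7/2
value(bbbbrb) = { 0, 1, 2, 3, 7/2 | 4 } -> 15/4
value(bbbbrbr) = { 0, 1, 2, 3, 7/2 | 15/4, 4 } -> 29/8
value(bbbbrbrb) = { 0, 1, 2, 3, 7/2, 29/8 | 15/4, 4 } -> 59/16
value(bbbbrbrbb) = { 0, 1, 2, 3, 7/2, 29/8, 59/16 | 15/4, 4 } -> 119/32
value(bbbbrbrbbb) = { 0, 1, 2, 3, 7/2, 29/8, 59/16, 119/32 | 15/4, 4 } -> 239/64
value(bbbbrbrbbbr) = { 0, 1, 2, 3, 7/2, 29/8, 59/16, 119/32 | 239/64, 15/4, 4 } -> 477/128
value(bbbbrbrbbbrr) = { 0, 1, 2, 3, 7/2, 29/8, 59/16, 119/32 | 477/128, 239/64, 15/4, 4 } -> 953/256
value(bbbbrbrbbbrrb) = { 0, 1, 2, 3, 7/2, 29/8, 59/16, 119/32, 953/256 | 477/128, 239/64, 15/4, 4 } -> 1907/512
value(bbbbrbrbbbrrbb) = { 0, 1, 2, 3, 7/2, 29/8, 59/16, 119/32, 953/256, 1907/512 | 477/128, 239/64, 15/4, 4 } -> 3815/1024
value(bbbbrbrbbbrrbbb) = { 0, 1, 2, 3, 7/2, 29/8, 59/16, 119/32, 953/256, 1907/512, 3815/1024 | 477/128, 239/64, 15/4, 4 } -> 7631/2048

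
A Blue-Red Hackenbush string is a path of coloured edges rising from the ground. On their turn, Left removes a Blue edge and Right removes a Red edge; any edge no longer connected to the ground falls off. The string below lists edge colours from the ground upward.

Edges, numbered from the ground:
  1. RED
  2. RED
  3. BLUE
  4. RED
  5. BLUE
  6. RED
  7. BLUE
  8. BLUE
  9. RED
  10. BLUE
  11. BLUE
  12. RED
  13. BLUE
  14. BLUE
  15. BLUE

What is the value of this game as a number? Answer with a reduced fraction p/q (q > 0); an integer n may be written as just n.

-13457/8192

Prefix values for RED RED BLUE RED BLUE RED BLUE BLUE RED BLUE BLUE RED BLUE BLUE BLUE via {L|R} + simplicity:
1 of 15 · R · max L −∞ · min R 0 => -1
2 of 15 · RR · max L −∞ · min R -1 => -2
3 of 15 · RRB · max L -2 · min R -1 => -3/2
4 of 15 · RRBR · max L -2 · min R -3/2 => -7/4
5 of 15 · RRBRB · max L -7/4 · min R -3/2 => -13/8
6 of 15 · RRBRBR · max L -7/4 · min R -13/8 => -27/16
7 of 15 · RRBRBRB · max L -27/16 · min R -13/8 => -53/32
8 of 15 · RRBRBRBB · max L -53/32 · min R -13/8 => -105/64
9 of 15 · RRBRBRBBR · max L -53/32 · min R -105/64 => -211/128
10 of 15 · RRBRBRBBRB · max L -211/128 · min R -105/64 => -421/256
11 of 15 · RRBRBRBBRBB · max L -421/256 · min R -105/64 => -841/512
12 of 15 · RRBRBRBBRBBR · max L -421/256 · min R -841/512 => -1683/1024
13 of 15 · RRBRBRBBRBBRB · max L -1683/1024 · min R -841/512 => -3365/2048
14 of 15 · RRBRBRBBRBBRBB · max L -3365/2048 · min R -841/512 => -6729/4096
15 of 15 · RRBRBRBBRBBRBBB · max L -6729/4096 · min R -841/512 => -13457/8192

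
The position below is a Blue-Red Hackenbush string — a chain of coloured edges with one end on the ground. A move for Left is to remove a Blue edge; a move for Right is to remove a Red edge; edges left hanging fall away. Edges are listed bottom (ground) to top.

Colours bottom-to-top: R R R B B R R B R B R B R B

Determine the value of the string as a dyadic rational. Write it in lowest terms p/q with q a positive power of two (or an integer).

R: Left { none }, Right { 0 } → simplest -1
RR: Left { none }, Right { -1, 0 } → simplest -2
RRR: Left { none }, Right { -2, -1, 0 } → simplest -3
RRRB: Left { -3 }, Right { -2, -1, 0 } → simplest -5/2
RRRBB: Left { -3, -5/2 }, Right { -2, -1, 0 } → simplest -9/4
RRRBBR: Left { -3, -5/2 }, Right { -9/4, -2, -1, 0 } → simplest -19/8
RRRBBRR: Left { -3, -5/2 }, Right { -19/8, -9/4, -2, -1, 0 } → simplest -39/16
RRRBBRRB: Left { -3, -5/2, -39/16 }, Right { -19/8, -9/4, -2, -1, 0 } → simplest -77/32
RRRBBRRBR: Left { -3, -5/2, -39/16 }, Right { -77/32, -19/8, -9/4, -2, -1, 0 } → simplest -155/64
RRRBBRRBRB: Left { -3, -5/2, -39/16, -155/64 }, Right { -77/32, -19/8, -9/4, -2, -1, 0 } → simplest -309/128
RRRBBRRBRBR: Left { -3, -5/2, -39/16, -155/64 }, Right { -309/128, -77/32, -19/8, -9/4, -2, -1, 0 } → simplest -619/256
RRRBBRRBRBRB: Left { -3, -5/2, -39/16, -155/64, -619/256 }, Right { -309/128, -77/32, -19/8, -9/4, -2, -1, 0 } → simplest -1237/512
RRRBBRRBRBRBR: Left { -3, -5/2, -39/16, -155/64, -619/256 }, Right { -1237/512, -309/128, -77/32, -19/8, -9/4, -2, -1, 0 } → simplest -2475/1024
RRRBBRRBRBRBRB: Left { -3, -5/2, -39/16, -155/64, -619/256, -2475/1024 }, Right { -1237/512, -309/128, -77/32, -19/8, -9/4, -2, -1, 0 } → simplest -4949/2048

-4949/2048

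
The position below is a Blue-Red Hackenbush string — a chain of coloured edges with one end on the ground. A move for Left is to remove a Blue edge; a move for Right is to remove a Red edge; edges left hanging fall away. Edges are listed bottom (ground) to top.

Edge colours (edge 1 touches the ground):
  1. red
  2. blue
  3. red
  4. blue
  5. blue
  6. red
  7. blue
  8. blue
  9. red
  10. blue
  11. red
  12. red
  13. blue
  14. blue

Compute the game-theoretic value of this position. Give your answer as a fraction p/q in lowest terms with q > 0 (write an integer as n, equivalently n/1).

-4697/8192

Prefix values for red blue red blue blue red blue blue red blue red red blue blue via {L|R} + simplicity:
value(r) = { · | 0 } = -1
value(rb) = { -1 | 0 } = -1/2
value(rbr) = { -1 | -1/2,0 } = -3/4
value(rbrb) = { -1,-3/4 | -1/2,0 } = -5/8
value(rbrbb) = { -1,-3/4,-5/8 | -1/2,0 } = -9/16
value(rbrbbr) = { -1,-3/4,-5/8 | -9/16,-1/2,0 } = -19/32
value(rbrbbrb) = { -1,-3/4,-5/8,-19/32 | -9/16,-1/2,0 } = -37/64
value(rbrbbrbb) = { -1,-3/4,-5/8,-19/32,-37/64 | -9/16,-1/2,0 } = -73/128
value(rbrbbrbbr) = { -1,-3/4,-5/8,-19/32,-37/64 | -73/128,-9/16,-1/2,0 } = -147/256
value(rbrbbrbbrb) = { -1,-3/4,-5/8,-19/32,-37/64,-147/256 | -73/128,-9/16,-1/2,0 } = -293/512
value(rbrbbrbbrbr) = { -1,-3/4,-5/8,-19/32,-37/64,-147/256 | -293/512,-73/128,-9/16,-1/2,0 } = -587/1024
value(rbrbbrbbrbrr) = { -1,-3/4,-5/8,-19/32,-37/64,-147/256 | -587/1024,-293/512,-73/128,-9/16,-1/2,0 } = -1175/2048
value(rbrbbrbbrbrrb) = { -1,-3/4,-5/8,-19/32,-37/64,-147/256,-1175/2048 | -587/1024,-293/512,-73/128,-9/16,-1/2,0 } = -2349/4096
value(rbrbbrbbrbrrbb) = { -1,-3/4,-5/8,-19/32,-37/64,-147/256,-1175/2048,-2349/4096 | -587/1024,-293/512,-73/128,-9/16,-1/2,0 } = -4697/8192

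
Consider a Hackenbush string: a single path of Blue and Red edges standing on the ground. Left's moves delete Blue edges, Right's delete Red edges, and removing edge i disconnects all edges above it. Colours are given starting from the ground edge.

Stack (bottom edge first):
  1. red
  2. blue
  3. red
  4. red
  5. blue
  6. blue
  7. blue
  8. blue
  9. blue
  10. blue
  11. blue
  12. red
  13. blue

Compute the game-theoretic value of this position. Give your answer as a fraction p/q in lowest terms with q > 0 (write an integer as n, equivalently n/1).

edge 1 of 13 (red): { none | 0 } gives -1
edge 2 of 13 (blue): { -1 | 0 } gives -1/2
edge 3 of 13 (red): { -1 | -1/2,0 } gives -3/4
edge 4 of 13 (red): { -1 | -3/4,-1/2,0 } gives -7/8
edge 5 of 13 (blue): { -1,-7/8 | -3/4,-1/2,0 } gives -13/16
edge 6 of 13 (blue): { -1,-7/8,-13/16 | -3/4,-1/2,0 } gives -25/32
edge 7 of 13 (blue): { -1,-7/8,-13/16,-25/32 | -3/4,-1/2,0 } gives -49/64
edge 8 of 13 (blue): { -1,-7/8,-13/16,-25/32,-49/64 | -3/4,-1/2,0 } gives -97/128
edge 9 of 13 (blue): { -1,-7/8,-13/16,-25/32,-49/64,-97/128 | -3/4,-1/2,0 } gives -193/256
edge 10 of 13 (blue): { -1,-7/8,-13/16,-25/32,-49/64,-97/128,-193/256 | -3/4,-1/2,0 } gives -385/512
edge 11 of 13 (blue): { -1,-7/8,-13/16,-25/32,-49/64,-97/128,-193/256,-385/512 | -3/4,-1/2,0 } gives -769/1024
edge 12 of 13 (red): { -1,-7/8,-13/16,-25/32,-49/64,-97/128,-193/256,-385/512 | -769/1024,-3/4,-1/2,0 } gives -1539/2048
edge 13 of 13 (blue): { -1,-7/8,-13/16,-25/32,-49/64,-97/128,-193/256,-385/512,-1539/2048 | -769/1024,-3/4,-1/2,0 } gives -3077/4096

-3077/4096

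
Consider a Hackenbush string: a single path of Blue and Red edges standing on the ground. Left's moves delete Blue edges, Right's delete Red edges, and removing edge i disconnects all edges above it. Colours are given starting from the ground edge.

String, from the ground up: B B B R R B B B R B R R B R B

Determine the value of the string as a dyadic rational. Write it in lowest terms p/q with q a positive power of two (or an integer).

10059/4096

Recurse on prefixes of the 15-edge string B B B R R B B B R B R R B R B:
v_1 [B]  L=[0]  R=[·]  ⇒ 1
v_2 [BB]  L=[0; 1]  R=[·]  ⇒ 2
v_3 [BBB]  L=[0; 1; 2]  R=[·]  ⇒ 3
v_4 [BBBR]  L=[0; 1; 2]  R=[3]  ⇒ 5/2
v_5 [BBBRR]  L=[0; 1; 2]  R=[5/2; 3]  ⇒ 9/4
v_6 [BBBRRB]  L=[0; 1; 2; 9/4]  R=[5/2; 3]  ⇒ 19/8
v_7 [BBBRRBB]  L=[0; 1; 2; 9/4; 19/8]  R=[5/2; 3]  ⇒ 39/16
v_8 [BBBRRBBB]  L=[0; 1; 2; 9/4; 19/8; 39/16]  R=[5/2; 3]  ⇒ 79/32
v_9 [BBBRRBBBR]  L=[0; 1; 2; 9/4; 19/8; 39/16]  R=[79/32; 5/2; 3]  ⇒ 157/64
v_10 [BBBRRBBBRB]  L=[0; 1; 2; 9/4; 19/8; 39/16; 157/64]  R=[79/32; 5/2; 3]  ⇒ 315/128
v_11 [BBBRRBBBRBR]  L=[0; 1; 2; 9/4; 19/8; 39/16; 157/64]  R=[315/128; 79/32; 5/2; 3]  ⇒ 629/256
v_12 [BBBRRBBBRBRR]  L=[0; 1; 2; 9/4; 19/8; 39/16; 157/64]  R=[629/256; 315/128; 79/32; 5/2; 3]  ⇒ 1257/512
v_13 [BBBRRBBBRBRRB]  L=[0; 1; 2; 9/4; 19/8; 39/16; 157/64; 1257/512]  R=[629/256; 315/128; 79/32; 5/2; 3]  ⇒ 2515/1024
v_14 [BBBRRBBBRBRRBR]  L=[0; 1; 2; 9/4; 19/8; 39/16; 157/64; 1257/512]  R=[2515/1024; 629/256; 315/128; 79/32; 5/2; 3]  ⇒ 5029/2048
v_15 [BBBRRBBBRBRRBRB]  L=[0; 1; 2; 9/4; 19/8; 39/16; 157/64; 1257/512; 5029/2048]  R=[2515/1024; 629/256; 315/128; 79/32; 5/2; 3]  ⇒ 10059/4096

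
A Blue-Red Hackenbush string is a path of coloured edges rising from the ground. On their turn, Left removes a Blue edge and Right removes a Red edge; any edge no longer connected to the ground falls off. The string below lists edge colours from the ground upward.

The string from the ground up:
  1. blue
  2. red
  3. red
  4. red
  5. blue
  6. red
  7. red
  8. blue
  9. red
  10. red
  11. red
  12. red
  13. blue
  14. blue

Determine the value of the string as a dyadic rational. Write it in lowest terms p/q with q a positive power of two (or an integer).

1159/8192

Recurse on prefixes of the 14-edge string blue red red red blue red red blue red red red red blue blue:
b: Left { 0 }, Right { · } so simplest 1
br: Left { 0 }, Right { 1 } so simplest 1/2
brr: Left { 0 }, Right { 1/2, 1 } so simplest 1/4
brrr: Left { 0 }, Right { 1/4, 1/2, 1 } so simplest 1/8
brrrb: Left { 0, 1/8 }, Right { 1/4, 1/2, 1 } so simplest 3/16
brrrbr: Left { 0, 1/8 }, Right { 3/16, 1/4, 1/2, 1 } so simplest 5/32
brrrbrr: Left { 0, 1/8 }, Right { 5/32, 3/16, 1/4, 1/2, 1 } so simplest 9/64
brrrbrrb: Left { 0, 1/8, 9/64 }, Right { 5/32, 3/16, 1/4, 1/2, 1 } so simplest 19/128
brrrbrrbr: Left { 0, 1/8, 9/64 }, Right { 19/128, 5/32, 3/16, 1/4, 1/2, 1 } so simplest 37/256
brrrbrrbrr: Left { 0, 1/8, 9/64 }, Right { 37/256, 19/128, 5/32, 3/16, 1/4, 1/2, 1 } so simplest 73/512
brrrbrrbrrr: Left { 0, 1/8, 9/64 }, Right { 73/512, 37/256, 19/128, 5/32, 3/16, 1/4, 1/2, 1 } so simplest 145/1024
brrrbrrbrrrr: Left { 0, 1/8, 9/64 }, Right { 145/1024, 73/512, 37/256, 19/128, 5/32, 3/16, 1/4, 1/2, 1 } so simplest 289/2048
brrrbrrbrrrrb: Left { 0, 1/8, 9/64, 289/2048 }, Right { 145/1024, 73/512, 37/256, 19/128, 5/32, 3/16, 1/4, 1/2, 1 } so simplest 579/4096
brrrbrrbrrrrbb: Left { 0, 1/8, 9/64, 289/2048, 579/4096 }, Right { 145/1024, 73/512, 37/256, 19/128, 5/32, 3/16, 1/4, 1/2, 1 } so simplest 1159/8192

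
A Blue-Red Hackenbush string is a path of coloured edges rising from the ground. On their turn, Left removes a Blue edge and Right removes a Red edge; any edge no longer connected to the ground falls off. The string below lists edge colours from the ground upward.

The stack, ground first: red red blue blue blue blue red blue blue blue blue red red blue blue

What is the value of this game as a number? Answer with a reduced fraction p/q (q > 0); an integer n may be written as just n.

-8729/8192

r: Left {  }, Right { 0 } = simplest -1
rr: Left {  }, Right { -1,0 } = simplest -2
rrb: Left { -2 }, Right { -1,0 } = simplest -3/2
rrbb: Left { -2,-3/2 }, Right { -1,0 } = simplest -5/4
rrbbb: Left { -2,-3/2,-5/4 }, Right { -1,0 } = simplest -9/8
rrbbbb: Left { -2,-3/2,-5/4,-9/8 }, Right { -1,0 } = simplest -17/16
rrbbbbr: Left { -2,-3/2,-5/4,-9/8 }, Right { -17/16,-1,0 } = simplest -35/32
rrbbbbrb: Left { -2,-3/2,-5/4,-9/8,-35/32 }, Right { -17/16,-1,0 } = simplest -69/64
rrbbbbrbb: Left { -2,-3/2,-5/4,-9/8,-35/32,-69/64 }, Right { -17/16,-1,0 } = simplest -137/128
rrbbbbrbbb: Left { -2,-3/2,-5/4,-9/8,-35/32,-69/64,-137/128 }, Right { -17/16,-1,0 } = simplest -273/256
rrbbbbrbbbb: Left { -2,-3/2,-5/4,-9/8,-35/32,-69/64,-137/128,-273/256 }, Right { -17/16,-1,0 } = simplest -545/512
rrbbbbrbbbbr: Left { -2,-3/2,-5/4,-9/8,-35/32,-69/64,-137/128,-273/256 }, Right { -545/512,-17/16,-1,0 } = simplest -1091/1024
rrbbbbrbbbbrr: Left { -2,-3/2,-5/4,-9/8,-35/32,-69/64,-137/128,-273/256 }, Right { -1091/1024,-545/512,-17/16,-1,0 } = simplest -2183/2048
rrbbbbrbbbbrrb: Left { -2,-3/2,-5/4,-9/8,-35/32,-69/64,-137/128,-273/256,-2183/2048 }, Right { -1091/1024,-545/512,-17/16,-1,0 } = simplest -4365/4096
rrbbbbrbbbbrrbb: Left { -2,-3/2,-5/4,-9/8,-35/32,-69/64,-137/128,-273/256,-2183/2048,-4365/4096 }, Right { -1091/1024,-545/512,-17/16,-1,0 } = simplest -8729/8192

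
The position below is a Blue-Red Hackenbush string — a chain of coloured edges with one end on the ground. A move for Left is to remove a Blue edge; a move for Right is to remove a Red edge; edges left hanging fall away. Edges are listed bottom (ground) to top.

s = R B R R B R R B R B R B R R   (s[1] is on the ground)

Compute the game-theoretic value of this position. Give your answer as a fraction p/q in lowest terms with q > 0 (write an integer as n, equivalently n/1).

-6999/8192

Recurse on prefixes of the 14-edge string R B R R B R R B R B R B R R:
step 1: add R to get R; options L={ · } R={ 0 } = -1
step 2: add B to get RB; options L={ -1 } R={ 0 } = -1/2
step 3: add R to get RBR; options L={ -1 } R={ -1/2 0 } = -3/4
step 4: add R to get RBRR; options L={ -1 } R={ -3/4 -1/2 0 } = -7/8
step 5: add B to get RBRRB; options L={ -1 -7/8 } R={ -3/4 -1/2 0 } = -13/16
step 6: add R to get RBRRBR; options L={ -1 -7/8 } R={ -13/16 -3/4 -1/2 0 } = -27/32
step 7: add R to get RBRRBRR; options L={ -1 -7/8 } R={ -27/32 -13/16 -3/4 -1/2 0 } = -55/64
step 8: add B to get RBRRBRRB; options L={ -1 -7/8 -55/64 } R={ -27/32 -13/16 -3/4 -1/2 0 } = -109/128
step 9: add R to get RBRRBRRBR; options L={ -1 -7/8 -55/64 } R={ -109/128 -27/32 -13/16 -3/4 -1/2 0 } = -219/256
step 10: add B to get RBRRBRRBRB; options L={ -1 -7/8 -55/64 -219/256 } R={ -109/128 -27/32 -13/16 -3/4 -1/2 0 } = -437/512
step 11: add R to get RBRRBRRBRBR; options L={ -1 -7/8 -55/64 -219/256 } R={ -437/512 -109/128 -27/32 -13/16 -3/4 -1/2 0 } = -875/1024
step 12: add B to get RBRRBRRBRBRB; options L={ -1 -7/8 -55/64 -219/256 -875/1024 } R={ -437/512 -109/128 -27/32 -13/16 -3/4 -1/2 0 } = -1749/2048
step 13: add R to get RBRRBRRBRBRBR; options L={ -1 -7/8 -55/64 -219/256 -875/1024 } R={ -1749/2048 -437/512 -109/128 -27/32 -13/16 -3/4 -1/2 0 } = -3499/4096
step 14: add R to get RBRRBRRBRBRBRR; options L={ -1 -7/8 -55/64 -219/256 -875/1024 } R={ -3499/4096 -1749/2048 -437/512 -109/128 -27/32 -13/16 -3/4 -1/2 0 } = -6999/8192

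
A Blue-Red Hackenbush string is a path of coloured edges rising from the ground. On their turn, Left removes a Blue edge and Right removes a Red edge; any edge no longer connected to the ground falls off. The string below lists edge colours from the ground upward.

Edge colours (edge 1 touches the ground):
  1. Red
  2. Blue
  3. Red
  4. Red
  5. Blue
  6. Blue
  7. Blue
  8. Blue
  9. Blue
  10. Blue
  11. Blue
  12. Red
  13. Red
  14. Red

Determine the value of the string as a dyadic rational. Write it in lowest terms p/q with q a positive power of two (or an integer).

value_1 [R]  L=[none]  R=[0]  -> -1
value_2 [RB]  L=[-1]  R=[0]  -> -1/2
value_3 [RBR]  L=[-1]  R=[-1/2 0]  -> -3/4
value_4 [RBRR]  L=[-1]  R=[-3/4 -1/2 0]  -> -7/8
value_5 [RBRRB]  L=[-1 -7/8]  R=[-3/4 -1/2 0]  -> -13/16
value_6 [RBRRBB]  L=[-1 -7/8 -13/16]  R=[-3/4 -1/2 0]  -> -25/32
value_7 [RBRRBBB]  L=[-1 -7/8 -13/16 -25/32]  R=[-3/4 -1/2 0]  -> -49/64
value_8 [RBRRBBBB]  L=[-1 -7/8 -13/16 -25/32 -49/64]  R=[-3/4 -1/2 0]  -> -97/128
value_9 [RBRRBBBBB]  L=[-1 -7/8 -13/16 -25/32 -49/64 -97/128]  R=[-3/4 -1/2 0]  -> -193/256
value_10 [RBRRBBBBBB]  L=[-1 -7/8 -13/16 -25/32 -49/64 -97/128 -193/256]  R=[-3/4 -1/2 0]  -> -385/512
value_11 [RBRRBBBBBBB]  L=[-1 -7/8 -13/16 -25/32 -49/64 -97/128 -193/256 -385/512]  R=[-3/4 -1/2 0]  -> -769/1024
value_12 [RBRRBBBBBBBR]  L=[-1 -7/8 -13/16 -25/32 -49/64 -97/128 -193/256 -385/512]  R=[-769/1024 -3/4 -1/2 0]  -> -1539/2048
value_13 [RBRRBBBBBBBRR]  L=[-1 -7/8 -13/16 -25/32 -49/64 -97/128 -193/256 -385/512]  R=[-1539/2048 -769/1024 -3/4 -1/2 0]  -> -3079/4096
value_14 [RBRRBBBBBBBRRR]  L=[-1 -7/8 -13/16 -25/32 -49/64 -97/128 -193/256 -385/512]  R=[-3079/4096 -1539/2048 -769/1024 -3/4 -1/2 0]  -> -6159/8192

-6159/8192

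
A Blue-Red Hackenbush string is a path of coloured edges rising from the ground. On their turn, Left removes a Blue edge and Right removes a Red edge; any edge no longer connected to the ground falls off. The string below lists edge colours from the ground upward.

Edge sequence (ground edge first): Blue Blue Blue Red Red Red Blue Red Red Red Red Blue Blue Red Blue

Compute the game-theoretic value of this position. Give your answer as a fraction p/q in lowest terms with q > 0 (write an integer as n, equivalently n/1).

8731/4096

Prefix values for Blue Blue Blue Red Red Red Blue Red Red Red Red Blue Blue Red Blue via {L|R} + simplicity:
step 1: add Blue to get B; options L={ 0 } R={ none } so 1
step 2: add Blue to get BB; options L={ 0 1 } R={ none } so 2
step 3: add Blue to get BBB; options L={ 0 1 2 } R={ none } so 3
step 4: add Red to get BBBR; options L={ 0 1 2 } R={ 3 } so 5/2
step 5: add Red to get BBBRR; options L={ 0 1 2 } R={ 5/2 3 } so 9/4
step 6: add Red to get BBBRRR; options L={ 0 1 2 } R={ 9/4 5/2 3 } so 17/8
step 7: add Blue to get BBBRRRB; options L={ 0 1 2 17/8 } R={ 9/4 5/2 3 } so 35/16
step 8: add Red to get BBBRRRBR; options L={ 0 1 2 17/8 } R={ 35/16 9/4 5/2 3 } so 69/32
step 9: add Red to get BBBRRRBRR; options L={ 0 1 2 17/8 } R={ 69/32 35/16 9/4 5/2 3 } so 137/64
step 10: add Red to get BBBRRRBRRR; options L={ 0 1 2 17/8 } R={ 137/64 69/32 35/16 9/4 5/2 3 } so 273/128
step 11: add Red to get BBBRRRBRRRR; options L={ 0 1 2 17/8 } R={ 273/128 137/64 69/32 35/16 9/4 5/2 3 } so 545/256
step 12: add Blue to get BBBRRRBRRRRB; options L={ 0 1 2 17/8 545/256 } R={ 273/128 137/64 69/32 35/16 9/4 5/2 3 } so 1091/512
step 13: add Blue to get BBBRRRBRRRRBB; options L={ 0 1 2 17/8 545/256 1091/512 } R={ 273/128 137/64 69/32 35/16 9/4 5/2 3 } so 2183/1024
step 14: add Red to get BBBRRRBRRRRBBR; options L={ 0 1 2 17/8 545/256 1091/512 } R={ 2183/1024 273/128 137/64 69/32 35/16 9/4 5/2 3 } so 4365/2048
step 15: add Blue to get BBBRRRBRRRRBBRB; options L={ 0 1 2 17/8 545/256 1091/512 4365/2048 } R={ 2183/1024 273/128 137/64 69/32 35/16 9/4 5/2 3 } so 8731/4096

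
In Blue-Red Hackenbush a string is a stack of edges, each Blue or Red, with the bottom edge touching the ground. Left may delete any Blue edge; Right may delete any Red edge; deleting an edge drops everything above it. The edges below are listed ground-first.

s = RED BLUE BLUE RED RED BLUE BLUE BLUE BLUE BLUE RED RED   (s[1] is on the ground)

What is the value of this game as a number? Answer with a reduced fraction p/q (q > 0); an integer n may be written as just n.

value(R) = { — | 0 } → -1
value(RB) = { -1 | 0 } → -1/2
value(RBB) = { -1; -1/2 | 0 } → -1/4
value(RBBR) = { -1; -1/2 | -1/4; 0 } → -3/8
value(RBBRR) = { -1; -1/2 | -3/8; -1/4; 0 } → -7/16
value(RBBRRB) = { -1; -1/2; -7/16 | -3/8; -1/4; 0 } → -13/32
value(RBBRRBB) = { -1; -1/2; -7/16; -13/32 | -3/8; -1/4; 0 } → -25/64
value(RBBRRBBB) = { -1; -1/2; -7/16; -13/32; -25/64 | -3/8; -1/4; 0 } → -49/128
value(RBBRRBBBB) = { -1; -1/2; -7/16; -13/32; -25/64; -49/128 | -3/8; -1/4; 0 } → -97/256
value(RBBRRBBBBB) = { -1; -1/2; -7/16; -13/32; -25/64; -49/128; -97/256 | -3/8; -1/4; 0 } → -193/512
value(RBBRRBBBBBR) = { -1; -1/2; -7/16; -13/32; -25/64; -49/128; -97/256 | -193/512; -3/8; -1/4; 0 } → -387/1024
value(RBBRRBBBBBRR) = { -1; -1/2; -7/16; -13/32; -25/64; -49/128; -97/256 | -387/1024; -193/512; -3/8; -1/4; 0 } → -775/2048

-775/2048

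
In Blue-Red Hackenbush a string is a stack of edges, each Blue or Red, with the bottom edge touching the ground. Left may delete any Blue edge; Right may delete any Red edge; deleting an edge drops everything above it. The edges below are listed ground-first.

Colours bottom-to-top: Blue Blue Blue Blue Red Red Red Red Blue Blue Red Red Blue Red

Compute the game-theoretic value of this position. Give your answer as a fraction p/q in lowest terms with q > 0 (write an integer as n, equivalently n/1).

3173/1024

edge 1 of 14 (Blue): { 0 | — } = 1
edge 2 of 14 (Blue): { 0, 1 | — } = 2
edge 3 of 14 (Blue): { 0, 1, 2 | — } = 3
edge 4 of 14 (Blue): { 0, 1, 2, 3 | — } = 4
edge 5 of 14 (Red): { 0, 1, 2, 3 | 4 } = 7/2
edge 6 of 14 (Red): { 0, 1, 2, 3 | 7/2, 4 } = 13/4
edge 7 of 14 (Red): { 0, 1, 2, 3 | 13/4, 7/2, 4 } = 25/8
edge 8 of 14 (Red): { 0, 1, 2, 3 | 25/8, 13/4, 7/2, 4 } = 49/16
edge 9 of 14 (Blue): { 0, 1, 2, 3, 49/16 | 25/8, 13/4, 7/2, 4 } = 99/32
edge 10 of 14 (Blue): { 0, 1, 2, 3, 49/16, 99/32 | 25/8, 13/4, 7/2, 4 } = 199/64
edge 11 of 14 (Red): { 0, 1, 2, 3, 49/16, 99/32 | 199/64, 25/8, 13/4, 7/2, 4 } = 397/128
edge 12 of 14 (Red): { 0, 1, 2, 3, 49/16, 99/32 | 397/128, 199/64, 25/8, 13/4, 7/2, 4 } = 793/256
edge 13 of 14 (Blue): { 0, 1, 2, 3, 49/16, 99/32, 793/256 | 397/128, 199/64, 25/8, 13/4, 7/2, 4 } = 1587/512
edge 14 of 14 (Red): { 0, 1, 2, 3, 49/16, 99/32, 793/256 | 1587/512, 397/128, 199/64, 25/8, 13/4, 7/2, 4 } = 3173/1024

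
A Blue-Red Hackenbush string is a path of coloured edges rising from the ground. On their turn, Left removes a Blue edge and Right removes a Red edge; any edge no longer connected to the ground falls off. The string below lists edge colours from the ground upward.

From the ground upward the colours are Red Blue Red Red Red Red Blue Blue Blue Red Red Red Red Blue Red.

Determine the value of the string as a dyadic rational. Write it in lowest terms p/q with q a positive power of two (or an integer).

-15483/16384

Recurse on prefixes of the 15-edge string Red Blue Red Red Red Red Blue Blue Blue Red Red Red Red Blue Red:
1 of 15 · R · max L −∞ · min R 0 — -1
2 of 15 · RB · max L -1 · min R 0 — -1/2
3 of 15 · RBR · max L -1 · min R -1/2 — -3/4
4 of 15 · RBRR · max L -1 · min R -3/4 — -7/8
5 of 15 · RBRRR · max L -1 · min R -7/8 — -15/16
6 of 15 · RBRRRR · max L -1 · min R -15/16 — -31/32
7 of 15 · RBRRRRB · max L -31/32 · min R -15/16 — -61/64
8 of 15 · RBRRRRBB · max L -61/64 · min R -15/16 — -121/128
9 of 15 · RBRRRRBBB · max L -121/128 · min R -15/16 — -241/256
10 of 15 · RBRRRRBBBR · max L -121/128 · min R -241/256 — -483/512
11 of 15 · RBRRRRBBBRR · max L -121/128 · min R -483/512 — -967/1024
12 of 15 · RBRRRRBBBRRR · max L -121/128 · min R -967/1024 — -1935/2048
13 of 15 · RBRRRRBBBRRRR · max L -121/128 · min R -1935/2048 — -3871/4096
14 of 15 · RBRRRRBBBRRRRB · max L -3871/4096 · min R -1935/2048 — -7741/8192
15 of 15 · RBRRRRBBBRRRRBR · max L -3871/4096 · min R -7741/8192 — -15483/16384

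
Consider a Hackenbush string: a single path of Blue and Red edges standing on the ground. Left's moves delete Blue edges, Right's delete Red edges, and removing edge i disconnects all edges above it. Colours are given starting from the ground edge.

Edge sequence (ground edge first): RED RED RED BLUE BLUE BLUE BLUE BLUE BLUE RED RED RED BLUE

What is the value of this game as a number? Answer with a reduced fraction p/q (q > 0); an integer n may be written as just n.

Prefix values for RED RED RED BLUE BLUE BLUE BLUE BLUE BLUE RED RED RED BLUE via {L|R} + simplicity:
g_1 [R]  L=[]  R=[0]  → -1
g_2 [RR]  L=[]  R=[-1, 0]  → -2
g_3 [RRR]  L=[]  R=[-2, -1, 0]  → -3
g_4 [RRRB]  L=[-3]  R=[-2, -1, 0]  → -5/2
g_5 [RRRBB]  L=[-3, -5/2]  R=[-2, -1, 0]  → -9/4
g_6 [RRRBBB]  L=[-3, -5/2, -9/4]  R=[-2, -1, 0]  → -17/8
g_7 [RRRBBBB]  L=[-3, -5/2, -9/4, -17/8]  R=[-2, -1, 0]  → -33/16
g_8 [RRRBBBBB]  L=[-3, -5/2, -9/4, -17/8, -33/16]  R=[-2, -1, 0]  → -65/32
g_9 [RRRBBBBBB]  L=[-3, -5/2, -9/4, -17/8, -33/16, -65/32]  R=[-2, -1, 0]  → -129/64
g_10 [RRRBBBBBBR]  L=[-3, -5/2, -9/4, -17/8, -33/16, -65/32]  R=[-129/64, -2, -1, 0]  → -259/128
g_11 [RRRBBBBBBRR]  L=[-3, -5/2, -9/4, -17/8, -33/16, -65/32]  R=[-259/128, -129/64, -2, -1, 0]  → -519/256
g_12 [RRRBBBBBBRRR]  L=[-3, -5/2, -9/4, -17/8, -33/16, -65/32]  R=[-519/256, -259/128, -129/64, -2, -1, 0]  → -1039/512
g_13 [RRRBBBBBBRRRB]  L=[-3, -5/2, -9/4, -17/8, -33/16, -65/32, -1039/512]  R=[-519/256, -259/128, -129/64, -2, -1, 0]  → -2077/1024

-2077/1024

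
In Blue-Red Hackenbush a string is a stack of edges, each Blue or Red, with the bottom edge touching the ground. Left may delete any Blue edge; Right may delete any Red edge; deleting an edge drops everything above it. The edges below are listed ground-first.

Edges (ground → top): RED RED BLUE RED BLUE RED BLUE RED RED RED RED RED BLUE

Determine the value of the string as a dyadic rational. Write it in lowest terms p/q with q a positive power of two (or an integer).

-3453/2048

edge 1 of 13 (RED): {  | 0 } ⇒ -1
edge 2 of 13 (RED): {  | -1 0 } ⇒ -2
edge 3 of 13 (BLUE): { -2 | -1 0 } ⇒ -3/2
edge 4 of 13 (RED): { -2 | -3/2 -1 0 } ⇒ -7/4
edge 5 of 13 (BLUE): { -2 -7/4 | -3/2 -1 0 } ⇒ -13/8
edge 6 of 13 (RED): { -2 -7/4 | -13/8 -3/2 -1 0 } ⇒ -27/16
edge 7 of 13 (BLUE): { -2 -7/4 -27/16 | -13/8 -3/2 -1 0 } ⇒ -53/32
edge 8 of 13 (RED): { -2 -7/4 -27/16 | -53/32 -13/8 -3/2 -1 0 } ⇒ -107/64
edge 9 of 13 (RED): { -2 -7/4 -27/16 | -107/64 -53/32 -13/8 -3/2 -1 0 } ⇒ -215/128
edge 10 of 13 (RED): { -2 -7/4 -27/16 | -215/128 -107/64 -53/32 -13/8 -3/2 -1 0 } ⇒ -431/256
edge 11 of 13 (RED): { -2 -7/4 -27/16 | -431/256 -215/128 -107/64 -53/32 -13/8 -3/2 -1 0 } ⇒ -863/512
edge 12 of 13 (RED): { -2 -7/4 -27/16 | -863/512 -431/256 -215/128 -107/64 -53/32 -13/8 -3/2 -1 0 } ⇒ -1727/1024
edge 13 of 13 (BLUE): { -2 -7/4 -27/16 -1727/1024 | -863/512 -431/256 -215/128 -107/64 -53/32 -13/8 -3/2 -1 0 } ⇒ -3453/2048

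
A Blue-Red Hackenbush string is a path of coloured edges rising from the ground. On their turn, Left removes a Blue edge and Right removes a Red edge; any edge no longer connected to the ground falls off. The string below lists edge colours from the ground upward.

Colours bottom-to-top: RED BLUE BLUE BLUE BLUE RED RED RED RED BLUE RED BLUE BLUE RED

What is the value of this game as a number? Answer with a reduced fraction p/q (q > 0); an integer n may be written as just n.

-979/8192

Build G(s[:k]) for k = 1..14, string s = RED BLUE BLUE BLUE BLUE RED RED RED RED BLUE RED BLUE BLUE RED.
R: Left {  }, Right { 0 } = simplest -1
RB: Left { -1 }, Right { 0 } = simplest -1/2
RBB: Left { -1, -1/2 }, Right { 0 } = simplest -1/4
RBBB: Left { -1, -1/2, -1/4 }, Right { 0 } = simplest -1/8
RBBBB: Left { -1, -1/2, -1/4, -1/8 }, Right { 0 } = simplest -1/16
RBBBBR: Left { -1, -1/2, -1/4, -1/8 }, Right { -1/16, 0 } = simplest -3/32
RBBBBRR: Left { -1, -1/2, -1/4, -1/8 }, Right { -3/32, -1/16, 0 } = simplest -7/64
RBBBBRRR: Left { -1, -1/2, -1/4, -1/8 }, Right { -7/64, -3/32, -1/16, 0 } = simplest -15/128
RBBBBRRRR: Left { -1, -1/2, -1/4, -1/8 }, Right { -15/128, -7/64, -3/32, -1/16, 0 } = simplest -31/256
RBBBBRRRRB: Left { -1, -1/2, -1/4, -1/8, -31/256 }, Right { -15/128, -7/64, -3/32, -1/16, 0 } = simplest -61/512
RBBBBRRRRBR: Left { -1, -1/2, -1/4, -1/8, -31/256 }, Right { -61/512, -15/128, -7/64, -3/32, -1/16, 0 } = simplest -123/1024
RBBBBRRRRBRB: Left { -1, -1/2, -1/4, -1/8, -31/256, -123/1024 }, Right { -61/512, -15/128, -7/64, -3/32, -1/16, 0 } = simplest -245/2048
RBBBBRRRRBRBB: Left { -1, -1/2, -1/4, -1/8, -31/256, -123/1024, -245/2048 }, Right { -61/512, -15/128, -7/64, -3/32, -1/16, 0 } = simplest -489/4096
RBBBBRRRRBRBBR: Left { -1, -1/2, -1/4, -1/8, -31/256, -123/1024, -245/2048 }, Right { -489/4096, -61/512, -15/128, -7/64, -3/32, -1/16, 0 } = simplest -979/8192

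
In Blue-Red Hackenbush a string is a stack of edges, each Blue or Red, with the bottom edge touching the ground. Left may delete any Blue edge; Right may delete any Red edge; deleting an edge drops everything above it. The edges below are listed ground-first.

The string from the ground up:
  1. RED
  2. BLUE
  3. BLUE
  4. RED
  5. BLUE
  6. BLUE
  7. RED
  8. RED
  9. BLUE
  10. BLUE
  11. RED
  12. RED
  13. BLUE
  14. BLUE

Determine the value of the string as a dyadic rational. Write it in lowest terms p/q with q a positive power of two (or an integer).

-2457/8192

G_1 [R]  L=[·]  R=[0]  → -1
G_2 [RB]  L=[-1]  R=[0]  → -1/2
G_3 [RBB]  L=[-1 -1/2]  R=[0]  → -1/4
G_4 [RBBR]  L=[-1 -1/2]  R=[-1/4 0]  → -3/8
G_5 [RBBRB]  L=[-1 -1/2 -3/8]  R=[-1/4 0]  → -5/16
G_6 [RBBRBB]  L=[-1 -1/2 -3/8 -5/16]  R=[-1/4 0]  → -9/32
G_7 [RBBRBBR]  L=[-1 -1/2 -3/8 -5/16]  R=[-9/32 -1/4 0]  → -19/64
G_8 [RBBRBBRR]  L=[-1 -1/2 -3/8 -5/16]  R=[-19/64 -9/32 -1/4 0]  → -39/128
G_9 [RBBRBBRRB]  L=[-1 -1/2 -3/8 -5/16 -39/128]  R=[-19/64 -9/32 -1/4 0]  → -77/256
G_10 [RBBRBBRRBB]  L=[-1 -1/2 -3/8 -5/16 -39/128 -77/256]  R=[-19/64 -9/32 -1/4 0]  → -153/512
G_11 [RBBRBBRRBBR]  L=[-1 -1/2 -3/8 -5/16 -39/128 -77/256]  R=[-153/512 -19/64 -9/32 -1/4 0]  → -307/1024
G_12 [RBBRBBRRBBRR]  L=[-1 -1/2 -3/8 -5/16 -39/128 -77/256]  R=[-307/1024 -153/512 -19/64 -9/32 -1/4 0]  → -615/2048
G_13 [RBBRBBRRBBRRB]  L=[-1 -1/2 -3/8 -5/16 -39/128 -77/256 -615/2048]  R=[-307/1024 -153/512 -19/64 -9/32 -1/4 0]  → -1229/4096
G_14 [RBBRBBRRBBRRBB]  L=[-1 -1/2 -3/8 -5/16 -39/128 -77/256 -615/2048 -1229/4096]  R=[-307/1024 -153/512 -19/64 -9/32 -1/4 0]  → -2457/8192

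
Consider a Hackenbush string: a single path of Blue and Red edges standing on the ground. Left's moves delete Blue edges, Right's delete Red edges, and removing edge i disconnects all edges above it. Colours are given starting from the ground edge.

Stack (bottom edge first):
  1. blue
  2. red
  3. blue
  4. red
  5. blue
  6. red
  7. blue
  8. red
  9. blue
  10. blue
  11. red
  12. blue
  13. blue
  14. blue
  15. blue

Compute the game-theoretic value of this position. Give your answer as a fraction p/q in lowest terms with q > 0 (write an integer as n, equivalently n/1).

Recurse on prefixes of the 15-edge string blue red blue red blue red blue red blue blue red blue blue blue blue:
value_1 [b]  L=[0]  R=[·]  so 1
value_2 [br]  L=[0]  R=[1]  so 1/2
value_3 [brb]  L=[0,1/2]  R=[1]  so 3/4
value_4 [brbr]  L=[0,1/2]  R=[3/4,1]  so 5/8
value_5 [brbrb]  L=[0,1/2,5/8]  R=[3/4,1]  so 11/16
value_6 [brbrbr]  L=[0,1/2,5/8]  R=[11/16,3/4,1]  so 21/32
value_7 [brbrbrb]  L=[0,1/2,5/8,21/32]  R=[11/16,3/4,1]  so 43/64
value_8 [brbrbrbr]  L=[0,1/2,5/8,21/32]  R=[43/64,11/16,3/4,1]  so 85/128
value_9 [brbrbrbrb]  L=[0,1/2,5/8,21/32,85/128]  R=[43/64,11/16,3/4,1]  so 171/256
value_10 [brbrbrbrbb]  L=[0,1/2,5/8,21/32,85/128,171/256]  R=[43/64,11/16,3/4,1]  so 343/512
value_11 [brbrbrbrbbr]  L=[0,1/2,5/8,21/32,85/128,171/256]  R=[343/512,43/64,11/16,3/4,1]  so 685/1024
value_12 [brbrbrbrbbrb]  L=[0,1/2,5/8,21/32,85/128,171/256,685/1024]  R=[343/512,43/64,11/16,3/4,1]  so 1371/2048
value_13 [brbrbrbrbbrbb]  L=[0,1/2,5/8,21/32,85/128,171/256,685/1024,1371/2048]  R=[343/512,43/64,11/16,3/4,1]  so 2743/4096
value_14 [brbrbrbrbbrbbb]  L=[0,1/2,5/8,21/32,85/128,171/256,685/1024,1371/2048,2743/4096]  R=[343/512,43/64,11/16,3/4,1]  so 5487/8192
value_15 [brbrbrbrbbrbbbb]  L=[0,1/2,5/8,21/32,85/128,171/256,685/1024,1371/2048,2743/4096,5487/8192]  R=[343/512,43/64,11/16,3/4,1]  so 10975/16384

10975/16384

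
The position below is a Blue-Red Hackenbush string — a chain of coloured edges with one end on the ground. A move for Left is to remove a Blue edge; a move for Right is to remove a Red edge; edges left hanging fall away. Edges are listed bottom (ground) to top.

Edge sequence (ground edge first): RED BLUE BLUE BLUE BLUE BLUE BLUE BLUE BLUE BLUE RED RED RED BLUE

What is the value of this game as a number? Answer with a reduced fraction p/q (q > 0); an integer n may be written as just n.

1 of 14 · R · max L −∞ · min R 0 ⇒ -1
2 of 14 · RB · max L -1 · min R 0 ⇒ -1/2
3 of 14 · RBB · max L -1/2 · min R 0 ⇒ -1/4
4 of 14 · RBBB · max L -1/4 · min R 0 ⇒ -1/8
5 of 14 · RBBBB · max L -1/8 · min R 0 ⇒ -1/16
6 of 14 · RBBBBB · max L -1/16 · min R 0 ⇒ -1/32
7 of 14 · RBBBBBB · max L -1/32 · min R 0 ⇒ -1/64
8 of 14 · RBBBBBBB · max L -1/64 · min R 0 ⇒ -1/128
9 of 14 · RBBBBBBBB · max L -1/128 · min R 0 ⇒ -1/256
10 of 14 · RBBBBBBBBB · max L -1/256 · min R 0 ⇒ -1/512
11 of 14 · RBBBBBBBBBR · max L -1/256 · min R -1/512 ⇒ -3/1024
12 of 14 · RBBBBBBBBBRR · max L -1/256 · min R -3/1024 ⇒ -7/2048
13 of 14 · RBBBBBBBBBRRR · max L -1/256 · min R -7/2048 ⇒ -15/4096
14 of 14 · RBBBBBBBBBRRRB · max L -15/4096 · min R -7/2048 ⇒ -29/8192

-29/8192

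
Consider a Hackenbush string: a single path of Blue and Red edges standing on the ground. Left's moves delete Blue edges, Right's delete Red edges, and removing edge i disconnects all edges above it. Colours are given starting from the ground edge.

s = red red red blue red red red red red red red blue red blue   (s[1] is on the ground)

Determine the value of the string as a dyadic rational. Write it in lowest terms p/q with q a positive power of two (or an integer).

Recurse on prefixes of the 14-edge string red red red blue red red red red red red red blue red blue:
G_1 [r]  L=[·]  R=[0]  => -1
G_2 [rr]  L=[·]  R=[-1 0]  => -2
G_3 [rrr]  L=[·]  R=[-2 -1 0]  => -3
G_4 [rrrb]  L=[-3]  R=[-2 -1 0]  => -5/2
G_5 [rrrbr]  L=[-3]  R=[-5/2 -2 -1 0]  => -11/4
G_6 [rrrbrr]  L=[-3]  R=[-11/4 -5/2 -2 -1 0]  => -23/8
G_7 [rrrbrrr]  L=[-3]  R=[-23/8 -11/4 -5/2 -2 -1 0]  => -47/16
G_8 [rrrbrrrr]  L=[-3]  R=[-47/16 -23/8 -11/4 -5/2 -2 -1 0]  => -95/32
G_9 [rrrbrrrrr]  L=[-3]  R=[-95/32 -47/16 -23/8 -11/4 -5/2 -2 -1 0]  => -191/64
G_10 [rrrbrrrrrr]  L=[-3]  R=[-191/64 -95/32 -47/16 -23/8 -11/4 -5/2 -2 -1 0]  => -383/128
G_11 [rrrbrrrrrrr]  L=[-3]  R=[-383/128 -191/64 -95/32 -47/16 -23/8 -11/4 -5/2 -2 -1 0]  => -767/256
G_12 [rrrbrrrrrrrb]  L=[-3 -767/256]  R=[-383/128 -191/64 -95/32 -47/16 -23/8 -11/4 -5/2 -2 -1 0]  => -1533/512
G_13 [rrrbrrrrrrrbr]  L=[-3 -767/256]  R=[-1533/512 -383/128 -191/64 -95/32 -47/16 -23/8 -11/4 -5/2 -2 -1 0]  => -3067/1024
G_14 [rrrbrrrrrrrbrb]  L=[-3 -767/256 -3067/1024]  R=[-1533/512 -383/128 -191/64 -95/32 -47/16 -23/8 -11/4 -5/2 -2 -1 0]  => -6133/2048

-6133/2048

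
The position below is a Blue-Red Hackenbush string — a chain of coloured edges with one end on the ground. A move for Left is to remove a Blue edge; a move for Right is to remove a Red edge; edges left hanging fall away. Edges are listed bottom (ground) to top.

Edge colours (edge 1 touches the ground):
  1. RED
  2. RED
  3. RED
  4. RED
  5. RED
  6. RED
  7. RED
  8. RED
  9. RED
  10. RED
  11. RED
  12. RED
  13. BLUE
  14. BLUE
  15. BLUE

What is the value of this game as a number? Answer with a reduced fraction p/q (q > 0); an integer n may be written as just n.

-89/8

Prefix values for RED RED RED RED RED RED RED RED RED RED RED RED BLUE BLUE BLUE via {L|R} + simplicity:
step 1: add RED to get R; options L={ none } R={ 0 } = -1
step 2: add RED to get RR; options L={ none } R={ -1,0 } = -2
step 3: add RED to get RRR; options L={ none } R={ -2,-1,0 } = -3
step 4: add RED to get RRRR; options L={ none } R={ -3,-2,-1,0 } = -4
step 5: add RED to get RRRRR; options L={ none } R={ -4,-3,-2,-1,0 } = -5
step 6: add RED to get RRRRRR; options L={ none } R={ -5,-4,-3,-2,-1,0 } = -6
step 7: add RED to get RRRRRRR; options L={ none } R={ -6,-5,-4,-3,-2,-1,0 } = -7
step 8: add RED to get RRRRRRRR; options L={ none } R={ -7,-6,-5,-4,-3,-2,-1,0 } = -8
step 9: add RED to get RRRRRRRRR; options L={ none } R={ -8,-7,-6,-5,-4,-3,-2,-1,0 } = -9
step 10: add RED to get RRRRRRRRRR; options L={ none } R={ -9,-8,-7,-6,-5,-4,-3,-2,-1,0 } = -10
step 11: add RED to get RRRRRRRRRRR; options L={ none } R={ -10,-9,-8,-7,-6,-5,-4,-3,-2,-1,0 } = -11
step 12: add RED to get RRRRRRRRRRRR; options L={ none } R={ -11,-10,-9,-8,-7,-6,-5,-4,-3,-2,-1,0 } = -12
step 13: add BLUE to get RRRRRRRRRRRRB; options L={ -12 } R={ -11,-10,-9,-8,-7,-6,-5,-4,-3,-2,-1,0 } = -23/2
step 14: add BLUE to get RRRRRRRRRRRRBB; options L={ -12,-23/2 } R={ -11,-10,-9,-8,-7,-6,-5,-4,-3,-2,-1,0 } = -45/4
step 15: add BLUE to get RRRRRRRRRRRRBBB; options L={ -12,-23/2,-45/4 } R={ -11,-10,-9,-8,-7,-6,-5,-4,-3,-2,-1,0 } = -89/8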